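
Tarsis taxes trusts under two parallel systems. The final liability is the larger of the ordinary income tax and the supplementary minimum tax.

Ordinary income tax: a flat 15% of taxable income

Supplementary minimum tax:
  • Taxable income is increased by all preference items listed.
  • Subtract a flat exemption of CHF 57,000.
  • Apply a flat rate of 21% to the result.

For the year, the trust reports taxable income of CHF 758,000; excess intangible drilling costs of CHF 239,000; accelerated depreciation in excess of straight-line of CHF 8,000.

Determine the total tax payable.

Supplementary minimum tax:
  Adjusted income: CHF 758,000 + CHF 239,000 + CHF 8,000 = CHF 1,005,000
  Less exemption CHF 57,000 → base CHF 948,000
  CHF 948,000 × 21% = CHF 199,080

Ordinary income tax:
  CHF 758,000 × 15% = CHF 113,700

CHF 199,080 > CHF 113,700, so the supplementary minimum tax is the binding amount.

CHF 199,080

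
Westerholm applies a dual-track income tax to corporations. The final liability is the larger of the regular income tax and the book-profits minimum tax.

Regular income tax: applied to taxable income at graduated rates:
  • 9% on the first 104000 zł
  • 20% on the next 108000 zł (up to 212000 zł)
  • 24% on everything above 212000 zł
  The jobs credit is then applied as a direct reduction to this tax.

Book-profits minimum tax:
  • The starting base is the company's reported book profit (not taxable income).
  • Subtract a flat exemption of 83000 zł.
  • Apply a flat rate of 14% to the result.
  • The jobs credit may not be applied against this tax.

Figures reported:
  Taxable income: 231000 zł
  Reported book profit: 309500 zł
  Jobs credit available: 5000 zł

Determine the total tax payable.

31710 zł

Book-profits minimum tax:
  Base (reported book profit): 309500 zł
  Less exemption 83000 zł → base 226500 zł
  226500 zł × 14% = 31710 zł

Regular income tax:
  104000 zł × 9% = 9360 zł
  108000 zł × 20% = 21600 zł
  19000 zł × 24% = 4560 zł
  → 35520 zł
  Less jobs credit 5000 zł → 30520 zł

31710 zł > 30520 zł, so the book-profits minimum tax is the binding amount.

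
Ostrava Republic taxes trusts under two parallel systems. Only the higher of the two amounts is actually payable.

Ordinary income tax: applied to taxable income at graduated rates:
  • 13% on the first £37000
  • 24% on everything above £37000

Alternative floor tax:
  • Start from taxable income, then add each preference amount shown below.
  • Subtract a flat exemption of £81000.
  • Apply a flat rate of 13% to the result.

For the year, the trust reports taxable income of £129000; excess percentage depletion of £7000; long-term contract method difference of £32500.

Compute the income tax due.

Alternative floor tax:
  Adjusted income: £129000 + £7000 + £32500 = £168500
  Less exemption £81000 → base £87500
  £87500 × 13% = £11375

Ordinary income tax:
  £37000 × 13% = £4810
  £92000 × 24% = £22080
  → £26890

£26890 > £11375, so the ordinary income tax governs.

£26890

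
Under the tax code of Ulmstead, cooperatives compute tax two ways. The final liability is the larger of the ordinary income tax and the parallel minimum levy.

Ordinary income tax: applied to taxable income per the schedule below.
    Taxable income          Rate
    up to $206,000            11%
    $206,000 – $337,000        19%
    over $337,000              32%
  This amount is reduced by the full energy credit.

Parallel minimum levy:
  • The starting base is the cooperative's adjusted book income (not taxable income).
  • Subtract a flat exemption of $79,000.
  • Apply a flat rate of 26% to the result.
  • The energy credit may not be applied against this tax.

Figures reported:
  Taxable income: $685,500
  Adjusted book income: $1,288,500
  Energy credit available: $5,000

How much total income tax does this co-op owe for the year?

$314,470

Parallel minimum levy:
  Base (adjusted book income): $1,288,500
  Less exemption $79,000 → base $1,209,500
  $1,209,500 × 26% = $314,470

Ordinary income tax:
  $206,000 × 11% = $22,660
  $131,000 × 19% = $24,890
  $348,500 × 32% = $111,520
  → $159,070
  Less energy credit $5,000 → $154,070

$314,470 > $154,070, so the parallel minimum levy is the binding amount.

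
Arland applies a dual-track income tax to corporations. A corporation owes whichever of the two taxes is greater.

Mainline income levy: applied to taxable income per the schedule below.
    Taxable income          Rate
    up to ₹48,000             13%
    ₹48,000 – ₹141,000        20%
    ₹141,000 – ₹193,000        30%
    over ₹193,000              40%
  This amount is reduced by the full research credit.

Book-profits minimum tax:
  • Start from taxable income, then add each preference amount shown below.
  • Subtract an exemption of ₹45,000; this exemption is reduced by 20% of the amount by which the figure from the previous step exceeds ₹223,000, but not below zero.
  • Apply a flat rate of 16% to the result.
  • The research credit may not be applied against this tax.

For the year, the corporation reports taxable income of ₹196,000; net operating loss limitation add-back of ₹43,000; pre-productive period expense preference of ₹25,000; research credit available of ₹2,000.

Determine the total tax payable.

Mainline income levy:
  ₹48,000 × 13% = ₹6,240
  ₹93,000 × 20% = ₹18,600
  ₹52,000 × 30% = ₹15,600
  ₹3,000 × 40% = ₹1,200
  → ₹41,640
  Less research credit ₹2,000 → ₹39,640

Book-profits minimum tax:
  Adjusted income: ₹196,000 + ₹43,000 + ₹25,000 = ₹264,000
  Exemption: ₹45,000 − 20% × (₹264,000 − ₹223,000) = ₹45,000 − ₹8,200 = ₹36,800
  Base: ₹264,000 − ₹36,800 = ₹227,200
  ₹227,200 × 16% = ₹36,352

₹39,640 > ₹36,352, so the mainline income levy governs.

₹39,640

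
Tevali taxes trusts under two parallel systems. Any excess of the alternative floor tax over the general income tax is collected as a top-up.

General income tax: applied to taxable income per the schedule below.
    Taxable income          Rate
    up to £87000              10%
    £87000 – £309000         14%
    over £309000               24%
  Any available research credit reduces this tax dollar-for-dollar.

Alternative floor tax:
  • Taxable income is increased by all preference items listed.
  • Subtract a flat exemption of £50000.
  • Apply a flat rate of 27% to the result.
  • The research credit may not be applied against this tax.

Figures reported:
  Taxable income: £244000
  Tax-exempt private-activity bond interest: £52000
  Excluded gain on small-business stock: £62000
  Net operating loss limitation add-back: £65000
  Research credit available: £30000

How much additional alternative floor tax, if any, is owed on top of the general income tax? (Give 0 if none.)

General income tax:
  £87000 × 10% = £8700
  £157000 × 14% = £21980
  → £30680
  Less research credit £30000 → £680

Alternative floor tax:
  Adjusted income: £244000 + £52000 + £62000 + £65000 = £423000
  Less exemption £50000 → base £373000
  £373000 × 27% = £100710

Excess of alternative floor tax over general income tax: £100710 − £680 = £100030.

£100030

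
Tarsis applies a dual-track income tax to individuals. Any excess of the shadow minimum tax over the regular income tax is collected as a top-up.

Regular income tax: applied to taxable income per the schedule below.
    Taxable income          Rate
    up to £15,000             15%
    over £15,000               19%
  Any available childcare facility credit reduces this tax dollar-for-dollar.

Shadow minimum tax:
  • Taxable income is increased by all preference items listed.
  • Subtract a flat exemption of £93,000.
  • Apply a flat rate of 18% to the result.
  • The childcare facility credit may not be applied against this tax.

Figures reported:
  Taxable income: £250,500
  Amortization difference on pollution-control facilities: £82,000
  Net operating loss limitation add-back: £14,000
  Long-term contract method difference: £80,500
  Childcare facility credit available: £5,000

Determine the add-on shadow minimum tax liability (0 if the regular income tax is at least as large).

Shadow minimum tax:
  Adjusted income: £250,500 + £82,000 + £14,000 + £80,500 = £427,000
  Less exemption £93,000 → base £334,000
  £334,000 × 18% = £60,120

Regular income tax:
  £15,000 × 15% = £2,250
  £235,500 × 19% = £44,745
  → £46,995
  Less childcare facility credit £5,000 → £41,995

Excess of shadow minimum tax over regular income tax: £60,120 − £41,995 = £18,125.

£18,125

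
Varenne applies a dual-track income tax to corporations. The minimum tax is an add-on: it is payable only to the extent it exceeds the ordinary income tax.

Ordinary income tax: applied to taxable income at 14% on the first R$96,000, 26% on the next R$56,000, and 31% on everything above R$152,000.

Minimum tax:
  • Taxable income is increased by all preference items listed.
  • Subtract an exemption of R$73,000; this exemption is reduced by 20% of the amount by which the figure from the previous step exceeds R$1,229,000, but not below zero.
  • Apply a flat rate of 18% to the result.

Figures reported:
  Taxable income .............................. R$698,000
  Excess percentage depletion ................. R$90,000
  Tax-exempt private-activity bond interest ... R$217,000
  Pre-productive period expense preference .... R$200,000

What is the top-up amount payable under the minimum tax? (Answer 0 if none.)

R$6,500

Minimum tax:
  Adjusted income: R$698,000 + R$90,000 + R$217,000 + R$200,000 = R$1,205,000
  Exemption: R$1,205,000 ≤ R$1,229,000, so full R$73,000 applies
  Base: R$1,205,000 − R$73,000 = R$1,132,000
  R$1,132,000 × 18% = R$203,760

Ordinary income tax:
  R$96,000 × 14% = R$13,440
  R$56,000 × 26% = R$14,560
  R$546,000 × 31% = R$169,260
  → R$197,260

Excess of minimum tax over ordinary income tax: R$203,760 − R$197,260 = R$6,500.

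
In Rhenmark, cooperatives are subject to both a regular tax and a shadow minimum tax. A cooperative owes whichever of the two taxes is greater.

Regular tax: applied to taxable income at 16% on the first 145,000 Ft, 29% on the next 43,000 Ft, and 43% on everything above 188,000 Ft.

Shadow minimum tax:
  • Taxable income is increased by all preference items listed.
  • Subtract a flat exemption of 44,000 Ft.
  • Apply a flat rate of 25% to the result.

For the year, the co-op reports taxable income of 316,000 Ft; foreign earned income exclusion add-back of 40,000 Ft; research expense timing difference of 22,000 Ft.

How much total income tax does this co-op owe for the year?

Regular tax:
  145,000 Ft × 16% = 23,200 Ft
  43,000 Ft × 29% = 12,470 Ft
  128,000 Ft × 43% = 55,040 Ft
  → 90,710 Ft

Shadow minimum tax:
  Adjusted income: 316,000 Ft + 40,000 Ft + 22,000 Ft = 378,000 Ft
  Less exemption 44,000 Ft → base 334,000 Ft
  334,000 Ft × 25% = 83,500 Ft

90,710 Ft > 83,500 Ft, so the regular tax governs.

90,710 Ft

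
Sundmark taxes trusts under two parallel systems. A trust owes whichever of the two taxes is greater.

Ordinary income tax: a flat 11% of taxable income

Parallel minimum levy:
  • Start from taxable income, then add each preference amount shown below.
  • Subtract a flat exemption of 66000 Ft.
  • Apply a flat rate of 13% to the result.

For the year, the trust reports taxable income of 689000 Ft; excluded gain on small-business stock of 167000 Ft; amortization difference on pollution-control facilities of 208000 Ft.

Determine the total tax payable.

Parallel minimum levy:
  Adjusted income: 689000 Ft + 167000 Ft + 208000 Ft = 1064000 Ft
  Less exemption 66000 Ft → base 998000 Ft
  998000 Ft × 13% = 129740 Ft

Ordinary income tax:
  689000 Ft × 11% = 75790 Ft

129740 Ft > 75790 Ft, so the parallel minimum levy is the binding amount.

129740 Ft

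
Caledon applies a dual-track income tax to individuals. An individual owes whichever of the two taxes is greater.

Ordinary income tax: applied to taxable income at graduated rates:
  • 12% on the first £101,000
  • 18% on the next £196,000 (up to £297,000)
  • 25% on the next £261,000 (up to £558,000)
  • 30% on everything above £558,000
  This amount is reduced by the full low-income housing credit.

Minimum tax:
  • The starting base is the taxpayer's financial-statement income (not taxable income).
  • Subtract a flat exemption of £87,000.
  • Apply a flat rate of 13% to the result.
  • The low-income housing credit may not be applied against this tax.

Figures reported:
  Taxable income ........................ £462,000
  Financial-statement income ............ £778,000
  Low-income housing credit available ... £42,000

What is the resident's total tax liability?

Ordinary income tax:
  £101,000 × 12% = £12,120
  £196,000 × 18% = £35,280
  £165,000 × 25% = £41,250
  → £88,650
  Less low-income housing credit £42,000 → £46,650

Minimum tax:
  Base (financial-statement income): £778,000
  Less exemption £87,000 → base £691,000
  £691,000 × 13% = £89,830

£89,830 > £46,650, so the minimum tax is the binding amount.

£89,830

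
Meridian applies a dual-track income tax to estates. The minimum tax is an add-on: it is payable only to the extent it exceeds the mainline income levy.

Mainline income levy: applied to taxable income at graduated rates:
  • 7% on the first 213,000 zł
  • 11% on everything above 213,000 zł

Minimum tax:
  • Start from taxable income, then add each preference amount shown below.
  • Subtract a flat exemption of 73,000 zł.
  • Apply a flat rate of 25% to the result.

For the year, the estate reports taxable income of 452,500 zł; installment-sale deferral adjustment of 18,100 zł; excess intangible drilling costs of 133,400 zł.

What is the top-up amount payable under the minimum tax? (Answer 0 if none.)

91,495 zł

Minimum tax:
  Adjusted income: 452,500 zł + 18,100 zł + 133,400 zł = 604,000 zł
  Less exemption 73,000 zł → base 531,000 zł
  531,000 zł × 25% = 132,750 zł

Mainline income levy:
  213,000 zł × 7% = 14,910 zł
  239,500 zł × 11% = 26,345 zł
  → 41,255 zł

Excess of minimum tax over mainline income levy: 132,750 zł − 41,255 zł = 91,495 zł.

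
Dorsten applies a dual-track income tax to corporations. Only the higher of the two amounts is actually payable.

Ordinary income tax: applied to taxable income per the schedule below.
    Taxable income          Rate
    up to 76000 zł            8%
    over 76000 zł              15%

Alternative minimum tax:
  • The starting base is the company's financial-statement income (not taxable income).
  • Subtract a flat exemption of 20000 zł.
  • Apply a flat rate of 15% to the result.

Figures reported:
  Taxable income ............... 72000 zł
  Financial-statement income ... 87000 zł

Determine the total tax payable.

10050 zł

Alternative minimum tax:
  Base (financial-statement income): 87000 zł
  Less exemption 20000 zł → base 67000 zł
  67000 zł × 15% = 10050 zł

Ordinary income tax:
  72000 zł × 8% = 5760 zł

10050 zł > 5760 zł, so the alternative minimum tax is the binding amount.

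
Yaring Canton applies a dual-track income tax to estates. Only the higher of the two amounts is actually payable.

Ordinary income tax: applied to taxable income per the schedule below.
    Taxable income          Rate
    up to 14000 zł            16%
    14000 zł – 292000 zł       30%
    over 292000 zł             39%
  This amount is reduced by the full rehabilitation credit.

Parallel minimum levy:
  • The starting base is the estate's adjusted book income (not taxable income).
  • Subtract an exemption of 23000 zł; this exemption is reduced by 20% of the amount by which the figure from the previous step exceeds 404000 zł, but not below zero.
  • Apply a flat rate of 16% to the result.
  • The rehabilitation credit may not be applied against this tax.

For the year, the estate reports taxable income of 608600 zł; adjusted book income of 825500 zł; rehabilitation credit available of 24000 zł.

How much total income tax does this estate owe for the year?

185114 zł

Ordinary income tax:
  14000 zł × 16% = 2240 zł
  278000 zł × 30% = 83400 zł
  316600 zł × 39% = 123474 zł
  → 209114 zł
  Less rehabilitation credit 24000 zł → 185114 zł

Parallel minimum levy:
  Base (adjusted book income): 825500 zł
  Exemption: 20% × (825500 zł − 404000 zł) = 84300 zł ≥ 23000 zł, so the exemption is fully phased out
  Base: 825500 zł − 0 zł = 825500 zł
  825500 zł × 16% = 132080 zł

185114 zł > 132080 zł, so the ordinary income tax governs.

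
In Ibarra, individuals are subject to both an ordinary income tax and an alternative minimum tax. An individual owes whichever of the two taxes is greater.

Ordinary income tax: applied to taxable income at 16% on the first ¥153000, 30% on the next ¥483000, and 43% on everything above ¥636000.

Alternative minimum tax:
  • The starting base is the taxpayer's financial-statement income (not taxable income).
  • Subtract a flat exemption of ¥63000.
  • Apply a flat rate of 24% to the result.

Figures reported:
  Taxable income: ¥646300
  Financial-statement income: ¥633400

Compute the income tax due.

¥173809

Alternative minimum tax:
  Base (financial-statement income): ¥633400
  Less exemption ¥63000 → base ¥570400
  ¥570400 × 24% = ¥136896

Ordinary income tax:
  ¥153000 × 16% = ¥24480
  ¥483000 × 30% = ¥144900
  ¥10300 × 43% = ¥4429
  → ¥173809

¥173809 > ¥136896, so the ordinary income tax governs.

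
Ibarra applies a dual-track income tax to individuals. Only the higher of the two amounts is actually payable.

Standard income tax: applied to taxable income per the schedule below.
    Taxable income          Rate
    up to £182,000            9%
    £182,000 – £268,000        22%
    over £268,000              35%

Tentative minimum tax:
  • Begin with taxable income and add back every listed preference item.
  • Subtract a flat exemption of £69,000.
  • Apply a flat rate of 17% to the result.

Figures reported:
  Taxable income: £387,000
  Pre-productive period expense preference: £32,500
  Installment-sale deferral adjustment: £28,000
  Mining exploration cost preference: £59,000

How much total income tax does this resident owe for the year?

£76,950

Tentative minimum tax:
  Adjusted income: £387,000 + £32,500 + £28,000 + £59,000 = £506,500
  Less exemption £69,000 → base £437,500
  £437,500 × 17% = £74,375

Standard income tax:
  £182,000 × 9% = £16,380
  £86,000 × 22% = £18,920
  £119,000 × 35% = £41,650
  → £76,950

£76,950 > £74,375, so the standard income tax governs.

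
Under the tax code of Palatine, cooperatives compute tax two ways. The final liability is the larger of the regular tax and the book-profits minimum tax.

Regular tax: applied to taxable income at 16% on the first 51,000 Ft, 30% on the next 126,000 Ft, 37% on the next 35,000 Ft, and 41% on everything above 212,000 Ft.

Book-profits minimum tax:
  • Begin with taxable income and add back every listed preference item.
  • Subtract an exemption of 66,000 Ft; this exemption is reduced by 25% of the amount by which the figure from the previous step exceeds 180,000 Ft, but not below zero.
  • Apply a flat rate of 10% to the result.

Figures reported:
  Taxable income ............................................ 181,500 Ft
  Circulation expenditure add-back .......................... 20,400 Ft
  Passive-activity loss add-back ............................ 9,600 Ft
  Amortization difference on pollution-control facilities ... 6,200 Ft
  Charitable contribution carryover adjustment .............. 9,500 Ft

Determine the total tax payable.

47,625 Ft

Regular tax:
  51,000 Ft × 16% = 8,160 Ft
  126,000 Ft × 30% = 37,800 Ft
  4,500 Ft × 37% = 1,665 Ft
  → 47,625 Ft

Book-profits minimum tax:
  Adjusted income: 181,500 Ft + 20,400 Ft + 9,600 Ft + 6,200 Ft + 9,500 Ft = 227,200 Ft
  Exemption: 66,000 Ft − 25% × (227,200 Ft − 180,000 Ft) = 66,000 Ft − 11,800 Ft = 54,200 Ft
  Base: 227,200 Ft − 54,200 Ft = 173,000 Ft
  173,000 Ft × 10% = 17,300 Ft

47,625 Ft > 17,300 Ft, so the regular tax governs.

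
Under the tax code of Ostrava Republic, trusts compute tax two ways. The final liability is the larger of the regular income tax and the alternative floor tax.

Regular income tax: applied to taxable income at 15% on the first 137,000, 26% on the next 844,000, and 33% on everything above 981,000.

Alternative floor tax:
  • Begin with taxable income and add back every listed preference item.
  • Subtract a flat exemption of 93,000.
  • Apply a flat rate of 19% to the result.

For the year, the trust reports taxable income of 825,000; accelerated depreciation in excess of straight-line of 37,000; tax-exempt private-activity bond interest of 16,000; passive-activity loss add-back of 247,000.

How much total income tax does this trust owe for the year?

Regular income tax:
  137,000 × 15% = 20,550
  688,000 × 26% = 178,880
  → 199,430

Alternative floor tax:
  Adjusted income: 825,000 + 37,000 + 16,000 + 247,000 = 1,125,000
  Less exemption 93,000 → base 1,032,000
  1,032,000 × 19% = 196,080

199,430 > 196,080, so the regular income tax governs.

199,430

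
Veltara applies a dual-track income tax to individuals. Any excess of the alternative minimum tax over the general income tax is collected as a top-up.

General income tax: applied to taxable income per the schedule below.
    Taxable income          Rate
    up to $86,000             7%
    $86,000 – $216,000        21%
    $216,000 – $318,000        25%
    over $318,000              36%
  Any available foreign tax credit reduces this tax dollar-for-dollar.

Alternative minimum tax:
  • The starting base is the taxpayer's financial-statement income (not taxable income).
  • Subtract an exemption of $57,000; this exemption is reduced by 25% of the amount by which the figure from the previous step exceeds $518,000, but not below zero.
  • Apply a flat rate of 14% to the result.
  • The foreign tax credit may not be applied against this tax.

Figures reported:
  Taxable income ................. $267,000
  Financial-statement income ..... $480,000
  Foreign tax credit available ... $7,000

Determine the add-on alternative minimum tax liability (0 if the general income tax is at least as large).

Alternative minimum tax:
  Base (financial-statement income): $480,000
  Exemption: $480,000 ≤ $518,000, so full $57,000 applies
  Base: $480,000 − $57,000 = $423,000
  $423,000 × 14% = $59,220

General income tax:
  $86,000 × 7% = $6,020
  $130,000 × 21% = $27,300
  $51,000 × 25% = $12,750
  → $46,070
  Less foreign tax credit $7,000 → $39,070

Excess of alternative minimum tax over general income tax: $59,220 − $39,070 = $20,150.

$20,150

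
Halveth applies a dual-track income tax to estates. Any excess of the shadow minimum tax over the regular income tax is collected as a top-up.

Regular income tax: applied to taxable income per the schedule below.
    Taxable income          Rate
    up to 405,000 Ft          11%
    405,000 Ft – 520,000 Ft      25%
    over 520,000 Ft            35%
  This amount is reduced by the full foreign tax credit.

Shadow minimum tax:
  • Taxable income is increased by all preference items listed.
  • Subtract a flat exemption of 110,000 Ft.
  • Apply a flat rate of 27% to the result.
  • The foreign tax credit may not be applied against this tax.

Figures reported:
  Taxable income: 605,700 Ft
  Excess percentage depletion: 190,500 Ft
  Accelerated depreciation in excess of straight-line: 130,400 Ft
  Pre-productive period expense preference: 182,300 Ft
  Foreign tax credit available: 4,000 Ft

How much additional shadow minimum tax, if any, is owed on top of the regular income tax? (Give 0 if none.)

Shadow minimum tax:
  Adjusted income: 605,700 Ft + 190,500 Ft + 130,400 Ft + 182,300 Ft = 1,108,900 Ft
  Less exemption 110,000 Ft → base 998,900 Ft
  998,900 Ft × 27% = 269,703 Ft

Regular income tax:
  405,000 Ft × 11% = 44,550 Ft
  115,000 Ft × 25% = 28,750 Ft
  85,700 Ft × 35% = 29,995 Ft
  → 103,295 Ft
  Less foreign tax credit 4,000 Ft → 99,295 Ft

Excess of shadow minimum tax over regular income tax: 269,703 Ft − 99,295 Ft = 170,408 Ft.

170,408 Ft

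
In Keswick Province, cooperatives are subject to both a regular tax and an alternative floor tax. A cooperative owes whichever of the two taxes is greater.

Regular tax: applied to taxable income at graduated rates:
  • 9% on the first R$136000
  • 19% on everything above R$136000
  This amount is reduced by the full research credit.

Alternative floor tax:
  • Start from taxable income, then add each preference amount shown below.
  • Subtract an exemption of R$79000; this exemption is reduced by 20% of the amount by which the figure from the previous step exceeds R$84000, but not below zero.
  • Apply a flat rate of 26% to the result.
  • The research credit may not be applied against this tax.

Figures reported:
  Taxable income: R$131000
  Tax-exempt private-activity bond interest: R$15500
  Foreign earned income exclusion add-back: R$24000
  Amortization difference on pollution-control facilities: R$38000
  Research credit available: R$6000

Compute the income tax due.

Alternative floor tax:
  Adjusted income: R$131000 + R$15500 + R$24000 + R$38000 = R$208500
  Exemption: R$79000 − 20% × (R$208500 − R$84000) = R$79000 − R$24900 = R$54100
  Base: R$208500 − R$54100 = R$154400
  R$154400 × 26% = R$40144

Regular tax:
  R$131000 × 9% = R$11790
  Less research credit R$6000 → R$5790

R$40144 > R$5790, so the alternative floor tax is the binding amount.

R$40144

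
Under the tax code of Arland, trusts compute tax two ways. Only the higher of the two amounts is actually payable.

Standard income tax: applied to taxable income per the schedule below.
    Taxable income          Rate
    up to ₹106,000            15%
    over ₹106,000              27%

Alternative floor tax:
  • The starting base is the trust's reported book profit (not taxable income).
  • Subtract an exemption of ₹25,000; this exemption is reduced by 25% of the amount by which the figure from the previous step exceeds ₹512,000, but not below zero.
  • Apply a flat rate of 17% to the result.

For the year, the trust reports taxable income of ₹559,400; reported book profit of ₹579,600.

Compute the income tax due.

₹138,318

Standard income tax:
  ₹106,000 × 15% = ₹15,900
  ₹453,400 × 27% = ₹122,418
  → ₹138,318

Alternative floor tax:
  Base (reported book profit): ₹579,600
  Exemption: ₹25,000 − 25% × (₹579,600 − ₹512,000) = ₹25,000 − ₹16,900 = ₹8,100
  Base: ₹579,600 − ₹8,100 = ₹571,500
  ₹571,500 × 17% = ₹97,155

₹138,318 > ₹97,155, so the standard income tax governs.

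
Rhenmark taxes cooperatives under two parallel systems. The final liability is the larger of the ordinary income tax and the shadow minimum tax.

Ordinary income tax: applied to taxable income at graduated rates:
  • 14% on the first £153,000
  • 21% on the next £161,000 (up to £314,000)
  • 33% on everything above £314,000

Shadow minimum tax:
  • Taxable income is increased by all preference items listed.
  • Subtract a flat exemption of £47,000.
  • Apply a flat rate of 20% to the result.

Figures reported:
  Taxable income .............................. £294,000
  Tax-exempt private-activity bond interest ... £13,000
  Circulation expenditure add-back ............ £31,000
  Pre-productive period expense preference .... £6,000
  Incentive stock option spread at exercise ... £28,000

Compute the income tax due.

Ordinary income tax:
  £153,000 × 14% = £21,420
  £141,000 × 21% = £29,610
  → £51,030

Shadow minimum tax:
  Adjusted income: £294,000 + £13,000 + £31,000 + £6,000 + £28,000 = £372,000
  Less exemption £47,000 → base £325,000
  £325,000 × 20% = £65,000

£65,000 > £51,030, so the shadow minimum tax is the binding amount.

£65,000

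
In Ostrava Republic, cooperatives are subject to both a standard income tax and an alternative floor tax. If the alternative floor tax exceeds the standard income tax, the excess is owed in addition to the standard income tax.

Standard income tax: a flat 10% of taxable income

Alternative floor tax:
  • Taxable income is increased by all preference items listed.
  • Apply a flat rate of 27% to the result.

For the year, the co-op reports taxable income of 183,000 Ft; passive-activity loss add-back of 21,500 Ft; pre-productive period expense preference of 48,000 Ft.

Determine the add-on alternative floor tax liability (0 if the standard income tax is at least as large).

Standard income tax:
  183,000 Ft × 10% = 18,300 Ft

Alternative floor tax:
  Adjusted income: 183,000 Ft + 21,500 Ft + 48,000 Ft = 252,500 Ft
  252,500 Ft × 27% = 68,175 Ft

Excess of alternative floor tax over standard income tax: 68,175 Ft − 18,300 Ft = 49,875 Ft.

49,875 Ft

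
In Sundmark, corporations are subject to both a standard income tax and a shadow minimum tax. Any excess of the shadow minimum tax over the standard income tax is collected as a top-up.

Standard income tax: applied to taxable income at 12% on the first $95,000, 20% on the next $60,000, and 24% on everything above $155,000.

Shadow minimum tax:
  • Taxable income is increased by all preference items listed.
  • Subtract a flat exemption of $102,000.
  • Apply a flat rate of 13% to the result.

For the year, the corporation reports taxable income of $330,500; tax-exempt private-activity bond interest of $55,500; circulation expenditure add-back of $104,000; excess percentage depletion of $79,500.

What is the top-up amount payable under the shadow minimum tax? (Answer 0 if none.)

Shadow minimum tax:
  Adjusted income: $330,500 + $55,500 + $104,000 + $79,500 = $569,500
  Less exemption $102,000 → base $467,500
  $467,500 × 13% = $60,775

Standard income tax:
  $95,000 × 12% = $11,400
  $60,000 × 20% = $12,000
  $175,500 × 24% = $42,120
  → $65,520

$60,775 ≤ $65,520, so no add-on is due.

$0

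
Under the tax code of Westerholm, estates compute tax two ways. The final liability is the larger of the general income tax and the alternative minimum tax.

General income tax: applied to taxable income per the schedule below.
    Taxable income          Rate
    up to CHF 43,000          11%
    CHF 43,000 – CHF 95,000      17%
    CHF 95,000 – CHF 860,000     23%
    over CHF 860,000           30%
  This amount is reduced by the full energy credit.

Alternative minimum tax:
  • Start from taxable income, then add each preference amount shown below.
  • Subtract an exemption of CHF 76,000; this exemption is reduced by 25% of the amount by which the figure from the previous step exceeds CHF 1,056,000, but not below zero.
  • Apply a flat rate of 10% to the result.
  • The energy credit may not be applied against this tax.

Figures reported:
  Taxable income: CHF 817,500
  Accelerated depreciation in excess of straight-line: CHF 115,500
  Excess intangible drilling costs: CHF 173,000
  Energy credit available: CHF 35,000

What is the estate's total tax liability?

General income tax:
  CHF 43,000 × 11% = CHF 4,730
  CHF 52,000 × 17% = CHF 8,840
  CHF 722,500 × 23% = CHF 166,175
  → CHF 179,745
  Less energy credit CHF 35,000 → CHF 144,745

Alternative minimum tax:
  Adjusted income: CHF 817,500 + CHF 115,500 + CHF 173,000 = CHF 1,106,000
  Exemption: CHF 76,000 − 25% × (CHF 1,106,000 − CHF 1,056,000) = CHF 76,000 − CHF 12,500 = CHF 63,500
  Base: CHF 1,106,000 − CHF 63,500 = CHF 1,042,500
  CHF 1,042,500 × 10% = CHF 104,250

CHF 144,745 > CHF 104,250, so the general income tax governs.

CHF 144,745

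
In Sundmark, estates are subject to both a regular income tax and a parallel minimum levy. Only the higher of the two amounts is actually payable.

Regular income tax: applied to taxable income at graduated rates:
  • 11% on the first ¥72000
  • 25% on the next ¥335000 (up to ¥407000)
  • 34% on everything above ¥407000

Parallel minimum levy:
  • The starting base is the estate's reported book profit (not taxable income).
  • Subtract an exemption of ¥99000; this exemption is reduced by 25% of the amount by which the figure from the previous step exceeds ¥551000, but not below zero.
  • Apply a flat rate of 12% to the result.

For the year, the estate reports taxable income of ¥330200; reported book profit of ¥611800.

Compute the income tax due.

Parallel minimum levy:
  Base (reported book profit): ¥611800
  Exemption: ¥99000 − 25% × (¥611800 − ¥551000) = ¥99000 − ¥15200 = ¥83800
  Base: ¥611800 − ¥83800 = ¥528000
  ¥528000 × 12% = ¥63360

Regular income tax:
  ¥72000 × 11% = ¥7920
  ¥258200 × 25% = ¥64550
  → ¥72470

¥72470 > ¥63360, so the regular income tax governs.

¥72470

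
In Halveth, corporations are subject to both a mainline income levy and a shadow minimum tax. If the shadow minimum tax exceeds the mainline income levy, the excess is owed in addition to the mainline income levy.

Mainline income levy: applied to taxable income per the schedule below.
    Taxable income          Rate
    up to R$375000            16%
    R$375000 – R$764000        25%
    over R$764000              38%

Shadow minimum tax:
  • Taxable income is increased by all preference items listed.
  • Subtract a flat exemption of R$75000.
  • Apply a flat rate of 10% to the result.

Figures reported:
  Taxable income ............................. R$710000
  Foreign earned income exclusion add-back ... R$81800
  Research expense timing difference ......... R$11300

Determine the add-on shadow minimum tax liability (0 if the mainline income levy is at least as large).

Mainline income levy:
  R$375000 × 16% = R$60000
  R$335000 × 25% = R$83750
  → R$143750

Shadow minimum tax:
  Adjusted income: R$710000 + R$81800 + R$11300 = R$803100
  Less exemption R$75000 → base R$728100
  R$728100 × 10% = R$72810

R$72810 ≤ R$143750, so no add-on is due.

R$0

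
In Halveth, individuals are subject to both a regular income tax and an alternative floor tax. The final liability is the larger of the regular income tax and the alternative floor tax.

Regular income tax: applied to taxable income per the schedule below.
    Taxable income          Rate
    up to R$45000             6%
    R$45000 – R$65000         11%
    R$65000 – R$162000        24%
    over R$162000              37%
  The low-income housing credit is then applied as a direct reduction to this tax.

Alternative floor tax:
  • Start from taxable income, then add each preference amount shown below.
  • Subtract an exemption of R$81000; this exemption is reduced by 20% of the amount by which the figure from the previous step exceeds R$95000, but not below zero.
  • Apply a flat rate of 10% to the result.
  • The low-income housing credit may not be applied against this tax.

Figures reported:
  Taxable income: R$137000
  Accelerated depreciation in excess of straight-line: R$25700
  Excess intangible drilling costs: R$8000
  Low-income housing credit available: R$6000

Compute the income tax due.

Alternative floor tax:
  Adjusted income: R$137000 + R$25700 + R$8000 = R$170700
  Exemption: R$81000 − 20% × (R$170700 − R$95000) = R$81000 − R$15140 = R$65860
  Base: R$170700 − R$65860 = R$104840
  R$104840 × 10% = R$10484

Regular income tax:
  R$45000 × 6% = R$2700
  R$20000 × 11% = R$2200
  R$72000 × 24% = R$17280
  → R$22180
  Less low-income housing credit R$6000 → R$16180

R$16180 > R$10484, so the regular income tax governs.

R$16180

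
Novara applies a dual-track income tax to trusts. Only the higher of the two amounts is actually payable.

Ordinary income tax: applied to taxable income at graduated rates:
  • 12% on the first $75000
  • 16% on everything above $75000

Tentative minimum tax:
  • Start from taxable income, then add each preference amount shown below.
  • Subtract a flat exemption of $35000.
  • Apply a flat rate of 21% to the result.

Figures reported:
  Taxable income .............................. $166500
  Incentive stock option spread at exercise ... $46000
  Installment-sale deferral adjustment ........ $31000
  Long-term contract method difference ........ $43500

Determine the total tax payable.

Ordinary income tax:
  $75000 × 12% = $9000
  $91500 × 16% = $14640
  → $23640

Tentative minimum tax:
  Adjusted income: $166500 + $46000 + $31000 + $43500 = $287000
  Less exemption $35000 → base $252000
  $252000 × 21% = $52920

$52920 > $23640, so the tentative minimum tax is the binding amount.

$52920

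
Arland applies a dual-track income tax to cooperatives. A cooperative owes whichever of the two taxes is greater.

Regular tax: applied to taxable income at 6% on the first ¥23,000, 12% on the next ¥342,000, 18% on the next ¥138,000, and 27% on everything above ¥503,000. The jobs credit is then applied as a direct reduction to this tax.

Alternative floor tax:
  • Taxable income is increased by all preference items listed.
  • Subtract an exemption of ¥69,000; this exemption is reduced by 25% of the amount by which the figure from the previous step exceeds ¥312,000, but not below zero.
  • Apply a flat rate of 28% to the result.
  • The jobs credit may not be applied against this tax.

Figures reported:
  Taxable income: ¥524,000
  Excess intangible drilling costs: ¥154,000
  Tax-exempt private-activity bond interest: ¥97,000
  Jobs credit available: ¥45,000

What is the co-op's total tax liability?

Regular tax:
  ¥23,000 × 6% = ¥1,380
  ¥342,000 × 12% = ¥41,040
  ¥138,000 × 18% = ¥24,840
  ¥21,000 × 27% = ¥5,670
  → ¥72,930
  Less jobs credit ¥45,000 → ¥27,930

Alternative floor tax:
  Adjusted income: ¥524,000 + ¥154,000 + ¥97,000 = ¥775,000
  Exemption: 25% × (¥775,000 − ¥312,000) = ¥115,750 ≥ ¥69,000, so the exemption is fully phased out
  Base: ¥775,000 − ¥0 = ¥775,000
  ¥775,000 × 28% = ¥217,000

¥217,000 > ¥27,930, so the alternative floor tax is the binding amount.

¥217,000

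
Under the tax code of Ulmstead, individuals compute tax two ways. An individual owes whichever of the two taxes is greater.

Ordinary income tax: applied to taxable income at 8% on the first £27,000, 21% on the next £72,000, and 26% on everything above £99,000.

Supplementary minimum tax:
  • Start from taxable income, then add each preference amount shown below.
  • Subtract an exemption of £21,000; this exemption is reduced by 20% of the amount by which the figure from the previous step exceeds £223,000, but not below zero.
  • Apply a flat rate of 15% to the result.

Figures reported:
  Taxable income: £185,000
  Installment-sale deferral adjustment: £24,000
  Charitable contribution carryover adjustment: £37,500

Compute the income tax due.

Supplementary minimum tax:
  Adjusted income: £185,000 + £24,000 + £37,500 = £246,500
  Exemption: £21,000 − 20% × (£246,500 − £223,000) = £21,000 − £4,700 = £16,300
  Base: £246,500 − £16,300 = £230,200
  £230,200 × 15% = £34,530

Ordinary income tax:
  £27,000 × 8% = £2,160
  £72,000 × 21% = £15,120
  £86,000 × 26% = £22,360
  → £39,640

£39,640 > £34,530, so the ordinary income tax governs.

£39,640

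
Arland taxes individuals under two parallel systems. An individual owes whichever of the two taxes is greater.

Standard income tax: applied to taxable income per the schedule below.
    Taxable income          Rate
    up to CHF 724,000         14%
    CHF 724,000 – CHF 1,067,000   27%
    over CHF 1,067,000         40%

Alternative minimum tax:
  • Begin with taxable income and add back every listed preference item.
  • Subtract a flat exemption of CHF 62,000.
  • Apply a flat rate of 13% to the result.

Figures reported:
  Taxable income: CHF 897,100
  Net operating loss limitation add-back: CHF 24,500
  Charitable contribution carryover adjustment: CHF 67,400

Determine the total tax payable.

CHF 148,097

Alternative minimum tax:
  Adjusted income: CHF 897,100 + CHF 24,500 + CHF 67,400 = CHF 989,000
  Less exemption CHF 62,000 → base CHF 927,000
  CHF 927,000 × 13% = CHF 120,510

Standard income tax:
  CHF 724,000 × 14% = CHF 101,360
  CHF 173,100 × 27% = CHF 46,737
  → CHF 148,097

CHF 148,097 > CHF 120,510, so the standard income tax governs.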